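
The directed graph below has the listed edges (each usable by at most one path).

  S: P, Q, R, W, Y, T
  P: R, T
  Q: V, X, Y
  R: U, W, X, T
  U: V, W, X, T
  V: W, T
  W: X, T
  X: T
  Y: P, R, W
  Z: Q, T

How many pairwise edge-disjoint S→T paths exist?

6

Assign every edge capacity 1; by Menger, the answer equals the max flow.
Path S→T (+1); total 1.
Path S→P→T (+1); total 2.
Path S→R→T (+1); total 3.
Path S→W→T (+1); total 4.
Path S→Q→V→T (+1); total 5.
Path S→Y→R→U→T (+1); total 6.
No residual S→T path; max flow = 6.
Certifying cut of size 6: {S→P, S→Q, S→R, S→T, S→W, S→Y}.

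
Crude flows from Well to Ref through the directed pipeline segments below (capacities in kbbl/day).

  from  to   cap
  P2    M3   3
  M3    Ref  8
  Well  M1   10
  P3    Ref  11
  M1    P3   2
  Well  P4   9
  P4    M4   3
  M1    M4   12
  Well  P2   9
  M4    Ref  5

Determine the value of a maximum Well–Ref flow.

10

Augment Well→P2→M3→Ref: bottleneck 3, flow now 3.
Augment Well→M1→M4→Ref: bottleneck 5, flow now 8.
Augment Well→M1→P3→Ref: bottleneck 2, flow now 10.
No augmenting path remains; maximum flow = 10.
In the residual graph, reachable from Well: {Well, P2, M1, P4, M4}.
Min-cut edges: P2→M3 (3), M1→P3 (2), M4→Ref (5); capacity 3 + 2 + 5 = 10.
This cut is saturated, so no flow can exceed 10.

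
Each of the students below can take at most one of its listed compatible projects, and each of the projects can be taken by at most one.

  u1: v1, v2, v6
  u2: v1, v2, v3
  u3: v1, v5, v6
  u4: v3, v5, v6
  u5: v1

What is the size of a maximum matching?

5

Unit-capacity flow: source→left, listed edges, right→sink; max matching = max flow.
Augmenting path u1→v1 (+1); matched 1.
Augmenting path u2→v2 (+1); matched 2.
Augmenting path u3→v5 (+1); matched 3.
Augmenting path u4→v3 (+1); matched 4.
Augmenting path u5→v1→u1→v6 (+1); matched 5.
No augmenting path remains; maximum matching = 5.
König certificate: {u1, u2, u3, u4, u5} is a vertex cover of size 5 (every listed pair touches it), so no matching can be larger.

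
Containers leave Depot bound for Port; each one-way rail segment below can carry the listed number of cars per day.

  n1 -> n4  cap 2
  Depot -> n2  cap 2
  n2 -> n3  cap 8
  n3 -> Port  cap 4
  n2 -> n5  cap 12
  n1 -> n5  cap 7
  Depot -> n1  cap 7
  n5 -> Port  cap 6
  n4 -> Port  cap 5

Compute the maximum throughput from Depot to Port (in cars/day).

Augment Depot→n1→n4→Port: bottleneck 2, flow now 2.
Augment Depot→n1→n5→Port: bottleneck 5, flow now 7.
Augment Depot→n2→n3→Port: bottleneck 2, flow now 9.
No augmenting path remains; maximum flow = 9.
In the residual graph, reachable from Depot: {Depot}.
Min-cut edges: Depot→n1 (7), Depot→n2 (2); capacity 7 + 2 = 9.
This cut is saturated, so no flow can exceed 9.

9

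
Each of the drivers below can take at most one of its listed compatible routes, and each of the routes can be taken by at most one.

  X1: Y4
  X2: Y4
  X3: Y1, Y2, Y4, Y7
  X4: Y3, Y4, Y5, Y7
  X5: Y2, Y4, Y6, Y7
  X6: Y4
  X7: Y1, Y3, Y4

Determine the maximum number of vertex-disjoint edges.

Unit-capacity flow: source→left, listed edges, right→sink; max matching = max flow.
Augmenting path X1→Y4 (+1); matched 1.
Augmenting path X3→Y1 (+1); matched 2.
Augmenting path X4→Y3 (+1); matched 3.
Augmenting path X5→Y2 (+1); matched 4.
Augmenting path X7→Y1→X3→Y7 (+1); matched 5.
No augmenting path remains; maximum matching = 5.
König certificate: {X3, X4, X5, X7, Y4} is a vertex cover of size 5 (every listed pair touches it), so no matching can be larger.

5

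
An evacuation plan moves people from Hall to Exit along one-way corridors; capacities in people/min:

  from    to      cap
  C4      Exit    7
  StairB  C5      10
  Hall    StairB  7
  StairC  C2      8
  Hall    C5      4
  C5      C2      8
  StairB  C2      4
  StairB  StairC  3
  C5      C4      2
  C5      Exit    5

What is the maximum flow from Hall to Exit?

Augment Hall→C5→Exit: bottleneck 4, flow now 4.
Augment Hall→StairB→C5→Exit: bottleneck 1, flow now 5.
Augment Hall→StairB→C5→C4→Exit: bottleneck 2, flow now 7.
No augmenting path remains; maximum flow = 7.
In the residual graph, reachable from Hall: {Hall, StairB, C5, StairC, C2}.
Min-cut edges: C5→C4 (2), C5→Exit (5); capacity 2 + 5 = 7.
This cut is saturated, so no flow can exceed 7.

7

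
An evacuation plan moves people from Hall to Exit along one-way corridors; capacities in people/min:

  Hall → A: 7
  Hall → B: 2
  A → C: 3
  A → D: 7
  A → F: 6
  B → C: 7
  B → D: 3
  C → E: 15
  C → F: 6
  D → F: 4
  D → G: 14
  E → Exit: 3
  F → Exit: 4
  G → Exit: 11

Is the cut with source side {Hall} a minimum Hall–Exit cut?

Given cut capacity: 7 + 2 = 9.
Augment Hall→A→F→Exit: bottleneck 4, flow now 4.
Augment Hall→A→C→E→Exit: bottleneck 3, flow now 7.
Augment Hall→B→D→G→Exit: bottleneck 2, flow now 9.
No augmenting path remains; maximum flow = 9.
Cut capacity 9 equals the max flow, so it is a minimum cut.

Yes — it is a minimum cut (capacity 9).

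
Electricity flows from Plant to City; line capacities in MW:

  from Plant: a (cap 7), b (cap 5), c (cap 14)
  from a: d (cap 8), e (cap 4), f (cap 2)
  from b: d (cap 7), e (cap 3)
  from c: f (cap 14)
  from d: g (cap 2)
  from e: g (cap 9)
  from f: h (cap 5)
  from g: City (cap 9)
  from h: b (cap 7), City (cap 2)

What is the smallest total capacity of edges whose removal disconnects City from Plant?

Augment Plant→a→d→g→City: bottleneck 2, flow now 2.
Augment Plant→a→e→g→City: bottleneck 4, flow now 6.
Augment Plant→a→f→h→City: bottleneck 1, flow now 7.
Augment Plant→b→e→g→City: bottleneck 3, flow now 10.
Augment Plant→c→f→h→City: bottleneck 1, flow now 11.
No augmenting path remains; maximum flow = 11.
By max-flow min-cut, the minimum cut capacity equals the max flow.
In the residual graph, reachable from Plant: {Plant, a, b, c, d, f, h}.
Min-cut edges: a→e (4), b→e (3), d→g (2), h→City (2); capacity 4 + 3 + 2 + 2 = 11.

11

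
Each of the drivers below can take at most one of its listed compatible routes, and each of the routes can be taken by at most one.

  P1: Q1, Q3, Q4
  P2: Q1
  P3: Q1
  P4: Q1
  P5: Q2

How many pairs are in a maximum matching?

Unit-capacity flow: source→left, listed edges, right→sink; max matching = max flow.
Augmenting path P1→Q1 (+1); matched 1.
Augmenting path P5→Q2 (+1); matched 2.
Augmenting path P2→Q1→P1→Q3 (+1); matched 3.
No augmenting path remains; maximum matching = 3.
König certificate: {P1, P5, Q1} is a vertex cover of size 3 (every listed pair touches it), so no matching can be larger.

3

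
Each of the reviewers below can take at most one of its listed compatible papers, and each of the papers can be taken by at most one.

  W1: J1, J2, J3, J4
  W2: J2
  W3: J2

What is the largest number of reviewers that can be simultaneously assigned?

Unit-capacity flow: source→left, listed edges, right→sink; max matching = max flow.
Augmenting path W1→J1 (+1); matched 1.
Augmenting path W2→J2 (+1); matched 2.
No augmenting path remains; maximum matching = 2.
König certificate: {W1, J2} is a vertex cover of size 2 (every listed pair touches it), so no matching can be larger.

2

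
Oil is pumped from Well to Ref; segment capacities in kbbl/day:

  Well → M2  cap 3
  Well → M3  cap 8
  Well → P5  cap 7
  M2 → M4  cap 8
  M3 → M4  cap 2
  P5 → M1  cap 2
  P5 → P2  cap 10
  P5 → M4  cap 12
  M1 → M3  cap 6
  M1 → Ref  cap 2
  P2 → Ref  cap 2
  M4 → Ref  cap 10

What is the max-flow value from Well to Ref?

12

Augment Well→M2→M4→Ref: bottleneck 3, flow now 3.
Augment Well→M3→M4→Ref: bottleneck 2, flow now 5.
Augment Well→P5→M1→Ref: bottleneck 2, flow now 7.
Augment Well→P5→P2→Ref: bottleneck 2, flow now 9.
Augment Well→P5→M4→Ref: bottleneck 3, flow now 12.
No augmenting path remains; maximum flow = 12.
In the residual graph, reachable from Well: {Well, M3}.
Min-cut edges: Well→M2 (3), Well→P5 (7), M3→M4 (2); capacity 3 + 7 + 2 = 12.
This cut is saturated, so no flow can exceed 12.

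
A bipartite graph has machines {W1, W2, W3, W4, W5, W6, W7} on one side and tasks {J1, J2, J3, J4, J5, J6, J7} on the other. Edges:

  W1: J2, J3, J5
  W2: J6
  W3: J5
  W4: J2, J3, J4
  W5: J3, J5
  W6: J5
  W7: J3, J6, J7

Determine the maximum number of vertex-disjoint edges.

6

Unit-capacity flow: source→left, listed edges, right→sink; max matching = max flow.
Augmenting path W1→J2 (+1); matched 1.
Augmenting path W2→J6 (+1); matched 2.
Augmenting path W3→J5 (+1); matched 3.
Augmenting path W4→J3 (+1); matched 4.
Augmenting path W7→J7 (+1); matched 5.
Augmenting path W5→J3→W4→J4 (+1); matched 6.
No augmenting path remains; maximum matching = 6.
König certificate: {W1, W2, W4, W5, W7, J5} is a vertex cover of size 6 (every listed pair touches it), so no matching can be larger.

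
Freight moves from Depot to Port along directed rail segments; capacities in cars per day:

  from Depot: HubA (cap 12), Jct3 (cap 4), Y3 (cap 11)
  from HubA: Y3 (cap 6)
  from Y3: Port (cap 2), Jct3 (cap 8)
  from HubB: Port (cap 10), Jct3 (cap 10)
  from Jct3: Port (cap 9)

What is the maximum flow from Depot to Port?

Augment Depot→Y3→Port: bottleneck 2, flow now 2.
Augment Depot→Jct3→Port: bottleneck 4, flow now 6.
Augment Depot→Y3→Jct3→Port: bottleneck 5, flow now 11.
No augmenting path remains; maximum flow = 11.
In the residual graph, reachable from Depot: {Depot, HubA, Y3, Jct3}.
Min-cut edges: Y3→Port (2), Jct3→Port (9); capacity 2 + 9 = 11.
This cut is saturated, so no flow can exceed 11.

11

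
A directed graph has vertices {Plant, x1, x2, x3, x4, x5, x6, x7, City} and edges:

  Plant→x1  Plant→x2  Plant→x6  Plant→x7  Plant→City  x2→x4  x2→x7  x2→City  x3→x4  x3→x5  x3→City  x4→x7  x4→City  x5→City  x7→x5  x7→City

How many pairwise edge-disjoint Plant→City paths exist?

3

Assign every edge capacity 1; by Menger, the answer equals the max flow.
Path Plant→City (+1); total 1.
Path Plant→x2→City (+1); total 2.
Path Plant→x7→City (+1); total 3.
No residual Plant→City path; max flow = 3.
Certifying cut of size 3: {Plant→City, Plant→x2, Plant→x7}.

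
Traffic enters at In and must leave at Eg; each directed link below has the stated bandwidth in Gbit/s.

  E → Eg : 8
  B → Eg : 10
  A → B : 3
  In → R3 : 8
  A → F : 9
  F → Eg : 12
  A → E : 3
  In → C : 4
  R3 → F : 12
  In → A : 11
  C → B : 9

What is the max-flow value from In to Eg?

Augment In→A→E→Eg: bottleneck 3, flow now 3.
Augment In→A→B→Eg: bottleneck 3, flow now 6.
Augment In→A→F→Eg: bottleneck 5, flow now 11.
Augment In→R3→F→Eg: bottleneck 7, flow now 18.
Augment In→C→B→Eg: bottleneck 4, flow now 22.
No augmenting path remains; maximum flow = 22.
In the residual graph, reachable from In: {In, A, R3, F}.
Min-cut edges: In→C (4), A→E (3), A→B (3), F→Eg (12); capacity 4 + 3 + 3 + 12 = 22.
This cut is saturated, so no flow can exceed 22.

22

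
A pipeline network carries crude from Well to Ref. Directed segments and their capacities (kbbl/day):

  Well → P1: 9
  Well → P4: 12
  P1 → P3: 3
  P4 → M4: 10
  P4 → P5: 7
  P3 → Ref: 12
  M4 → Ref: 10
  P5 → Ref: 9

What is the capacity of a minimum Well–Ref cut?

15

Augment Well→P1→P3→Ref: bottleneck 3, flow now 3.
Augment Well→P4→M4→Ref: bottleneck 10, flow now 13.
Augment Well→P4→P5→Ref: bottleneck 2, flow now 15.
No augmenting path remains; maximum flow = 15.
By max-flow min-cut, the minimum cut capacity equals the max flow.
In the residual graph, reachable from Well: {Well, P1}.
Min-cut edges: Well→P4 (12), P1→P3 (3); capacity 12 + 3 = 15.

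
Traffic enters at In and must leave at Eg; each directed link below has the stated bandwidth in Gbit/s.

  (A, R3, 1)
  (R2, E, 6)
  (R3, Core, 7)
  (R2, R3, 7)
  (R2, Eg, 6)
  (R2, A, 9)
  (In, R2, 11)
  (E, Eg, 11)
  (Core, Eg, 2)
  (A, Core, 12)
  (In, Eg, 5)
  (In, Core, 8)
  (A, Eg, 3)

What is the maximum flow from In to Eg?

Augment In→Eg: bottleneck 5, flow now 5.
Augment In→R2→Eg: bottleneck 6, flow now 11.
Augment In→Core→Eg: bottleneck 2, flow now 13.
Augment In→R2→A→Eg: bottleneck 3, flow now 16.
Augment In→R2→E→Eg: bottleneck 2, flow now 18.
No augmenting path remains; maximum flow = 18.
In the residual graph, reachable from In: {In, Core}.
Min-cut edges: In→R2 (11), In→Eg (5), Core→Eg (2); capacity 11 + 5 + 2 = 18.
This cut is saturated, so no flow can exceed 18.

18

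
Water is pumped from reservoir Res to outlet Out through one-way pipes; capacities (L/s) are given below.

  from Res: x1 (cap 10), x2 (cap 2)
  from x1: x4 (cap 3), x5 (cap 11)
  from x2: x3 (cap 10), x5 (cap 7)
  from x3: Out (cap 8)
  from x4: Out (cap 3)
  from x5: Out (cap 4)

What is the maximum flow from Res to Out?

Augment Res→x1→x4→Out: bottleneck 3, flow now 3.
Augment Res→x1→x5→Out: bottleneck 4, flow now 7.
Augment Res→x2→x3→Out: bottleneck 2, flow now 9.
No augmenting path remains; maximum flow = 9.
In the residual graph, reachable from Res: {Res, x1, x5}.
Min-cut edges: Res→x2 (2), x1→x4 (3), x5→Out (4); capacity 2 + 3 + 4 = 9.
This cut is saturated, so no flow can exceed 9.

9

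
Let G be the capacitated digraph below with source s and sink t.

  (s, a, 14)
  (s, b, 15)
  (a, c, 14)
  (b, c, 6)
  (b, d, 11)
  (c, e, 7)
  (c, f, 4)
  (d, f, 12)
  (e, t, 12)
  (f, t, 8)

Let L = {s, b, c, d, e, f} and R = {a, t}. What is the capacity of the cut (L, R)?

Edges leaving {s, b, c, d, e, f}: s→a (14), e→t (12), f→t (8).
Cut capacity = 14 + 12 + 8 = 34.

34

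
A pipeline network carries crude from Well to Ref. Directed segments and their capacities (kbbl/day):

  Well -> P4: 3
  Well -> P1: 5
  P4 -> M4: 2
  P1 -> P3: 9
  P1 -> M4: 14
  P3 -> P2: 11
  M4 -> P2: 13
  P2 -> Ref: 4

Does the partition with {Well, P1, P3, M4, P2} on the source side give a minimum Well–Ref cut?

Given cut capacity: 3 + 4 = 7.
Augment Well→P4→M4→P2→Ref: bottleneck 2, flow now 2.
Augment Well→P1→P3→P2→Ref: bottleneck 2, flow now 4.
No augmenting path remains; maximum flow = 4.
In the residual graph, reachable from Well: {Well, P4, P1, P3, M4, P2}.
Min-cut edges: P2→Ref (4); capacity 4 = 4.
Cut capacity 7 exceeds the max flow 4, so it is not minimum.

No — its capacity is 7, but the minimum cut has capacity 4.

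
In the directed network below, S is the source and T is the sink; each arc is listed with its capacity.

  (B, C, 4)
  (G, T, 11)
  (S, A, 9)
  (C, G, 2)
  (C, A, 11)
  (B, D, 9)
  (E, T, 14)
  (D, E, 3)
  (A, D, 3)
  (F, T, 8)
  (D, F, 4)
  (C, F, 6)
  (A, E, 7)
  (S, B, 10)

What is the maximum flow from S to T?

18

Augment S→A→E→T: bottleneck 7, flow now 7.
Augment S→A→D→E→T: bottleneck 2, flow now 9.
Augment S→B→C→F→T: bottleneck 4, flow now 13.
Augment S→B→D→E→T: bottleneck 1, flow now 14.
Augment S→B→D→F→T: bottleneck 4, flow now 18.
No augmenting path remains; maximum flow = 18.
In the residual graph, reachable from S: {S, A, B, D}.
Min-cut edges: A→E (7), B→C (4), D→E (3), D→F (4); capacity 7 + 4 + 3 + 4 = 18.
This cut is saturated, so no flow can exceed 18.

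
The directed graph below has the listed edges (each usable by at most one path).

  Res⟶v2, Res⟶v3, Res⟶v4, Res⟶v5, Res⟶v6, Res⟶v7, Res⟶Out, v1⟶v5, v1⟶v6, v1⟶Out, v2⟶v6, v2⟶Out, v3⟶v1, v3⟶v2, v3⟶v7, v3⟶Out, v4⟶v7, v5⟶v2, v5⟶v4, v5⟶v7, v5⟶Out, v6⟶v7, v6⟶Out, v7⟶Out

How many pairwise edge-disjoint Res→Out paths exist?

6

Assign every edge capacity 1; by Menger, the answer equals the max flow.
Path Res→Out (+1); total 1.
Path Res→v2→Out (+1); total 2.
Path Res→v3→Out (+1); total 3.
Path Res→v5→Out (+1); total 4.
Path Res→v6→Out (+1); total 5.
Path Res→v7→Out (+1); total 6.
No residual Res→Out path; max flow = 6.
Certifying cut of size 6: {Res→Out, Res→v2, Res→v3, Res→v5, Res→v6, v7→Out}.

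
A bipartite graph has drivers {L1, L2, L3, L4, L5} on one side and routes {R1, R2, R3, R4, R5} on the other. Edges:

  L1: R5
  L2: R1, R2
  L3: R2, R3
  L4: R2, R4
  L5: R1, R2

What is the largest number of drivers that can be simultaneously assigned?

5

Unit-capacity flow: source→left, listed edges, right→sink; max matching = max flow.
Augmenting path L1→R5 (+1); matched 1.
Augmenting path L2→R1 (+1); matched 2.
Augmenting path L3→R2 (+1); matched 3.
Augmenting path L4→R4 (+1); matched 4.
Augmenting path L5→R2→L3→R3 (+1); matched 5.
No augmenting path remains; maximum matching = 5.
König certificate: {L1, L2, L3, L4, L5} is a vertex cover of size 5 (every listed pair touches it), so no matching can be larger.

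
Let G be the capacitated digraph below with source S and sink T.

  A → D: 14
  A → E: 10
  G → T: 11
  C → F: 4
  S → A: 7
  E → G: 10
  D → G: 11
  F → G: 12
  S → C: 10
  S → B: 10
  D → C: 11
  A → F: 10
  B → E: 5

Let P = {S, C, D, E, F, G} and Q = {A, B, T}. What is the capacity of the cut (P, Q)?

28

Edges leaving {S, C, D, E, F, G}: S→A (7), S→B (10), G→T (11).
Cut capacity = 7 + 10 + 11 = 28.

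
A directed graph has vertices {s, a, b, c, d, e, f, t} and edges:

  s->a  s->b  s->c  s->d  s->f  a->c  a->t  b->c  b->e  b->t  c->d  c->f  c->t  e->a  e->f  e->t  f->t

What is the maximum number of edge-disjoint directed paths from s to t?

Assign every edge capacity 1; by Menger, the answer equals the max flow.
Path s→a→t (+1); total 1.
Path s→b→t (+1); total 2.
Path s→c→t (+1); total 3.
Path s→f→t (+1); total 4.
No residual s→t path; max flow = 4.
Certifying cut of size 4: {s→a, s→b, s→c, s→f}.

4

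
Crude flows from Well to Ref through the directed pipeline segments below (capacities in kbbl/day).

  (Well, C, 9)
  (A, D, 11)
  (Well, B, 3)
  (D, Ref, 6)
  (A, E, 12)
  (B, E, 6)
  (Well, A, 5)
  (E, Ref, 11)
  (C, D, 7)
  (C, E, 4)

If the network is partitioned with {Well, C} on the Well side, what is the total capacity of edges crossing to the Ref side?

19

Edges leaving {Well, C}: Well→A (5), Well→B (3), C→D (7), C→E (4).
Cut capacity = 5 + 3 + 7 + 4 = 19.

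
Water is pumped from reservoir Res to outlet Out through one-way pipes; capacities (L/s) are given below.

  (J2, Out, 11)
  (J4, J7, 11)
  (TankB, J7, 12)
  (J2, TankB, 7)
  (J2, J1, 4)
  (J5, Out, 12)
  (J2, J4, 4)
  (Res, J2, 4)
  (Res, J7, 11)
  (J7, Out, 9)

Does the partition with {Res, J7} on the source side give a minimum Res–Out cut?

Given cut capacity: 4 + 9 = 13.
Augment Res→J2→Out: bottleneck 4, flow now 4.
Augment Res→J7→Out: bottleneck 9, flow now 13.
No augmenting path remains; maximum flow = 13.
Cut capacity 13 equals the max flow, so it is a minimum cut.

Yes — it is a minimum cut (capacity 13).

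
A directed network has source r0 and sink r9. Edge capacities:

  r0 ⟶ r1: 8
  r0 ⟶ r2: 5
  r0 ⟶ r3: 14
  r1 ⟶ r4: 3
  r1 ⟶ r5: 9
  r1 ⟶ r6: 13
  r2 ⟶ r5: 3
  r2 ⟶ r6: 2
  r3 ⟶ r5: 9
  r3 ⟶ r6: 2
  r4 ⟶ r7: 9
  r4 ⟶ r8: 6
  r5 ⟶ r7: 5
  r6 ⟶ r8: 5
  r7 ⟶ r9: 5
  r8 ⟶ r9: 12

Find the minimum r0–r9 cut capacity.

Augment r0→r1→r4→r7→r9: bottleneck 3, flow now 3.
Augment r0→r1→r5→r7→r9: bottleneck 2, flow now 5.
Augment r0→r1→r6→r8→r9: bottleneck 3, flow now 8.
Augment r0→r2→r6→r8→r9: bottleneck 2, flow now 10.
Augment r0→r2→r5→r7→r4→r8→r9: bottleneck 3, flow now 13. (uses reverse residual edge)
No augmenting path remains; maximum flow = 13.
By max-flow min-cut, the minimum cut capacity equals the max flow.
In the residual graph, reachable from r0: {r0, r1, r2, r3, r5, r6}.
Min-cut edges: r1→r4 (3), r5→r7 (5), r6→r8 (5); capacity 3 + 5 + 5 = 13.

13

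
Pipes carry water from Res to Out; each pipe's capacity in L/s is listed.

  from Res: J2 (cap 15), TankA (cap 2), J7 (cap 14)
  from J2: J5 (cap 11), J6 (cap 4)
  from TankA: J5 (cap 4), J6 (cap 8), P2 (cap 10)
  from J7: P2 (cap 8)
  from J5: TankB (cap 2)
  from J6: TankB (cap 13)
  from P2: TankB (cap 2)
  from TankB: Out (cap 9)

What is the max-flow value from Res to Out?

9

Augment Res→J2→J5→TankB→Out: bottleneck 2, flow now 2.
Augment Res→J2→J6→TankB→Out: bottleneck 4, flow now 6.
Augment Res→TankA→J6→TankB→Out: bottleneck 2, flow now 8.
Augment Res→J7→P2→TankB→Out: bottleneck 1, flow now 9.
No augmenting path remains; maximum flow = 9.
In the residual graph, reachable from Res: {Res, J2, TankA, J7, J5, J6, P2, TankB}.
Min-cut edges: TankB→Out (9); capacity 9 = 9.
This cut is saturated, so no flow can exceed 9.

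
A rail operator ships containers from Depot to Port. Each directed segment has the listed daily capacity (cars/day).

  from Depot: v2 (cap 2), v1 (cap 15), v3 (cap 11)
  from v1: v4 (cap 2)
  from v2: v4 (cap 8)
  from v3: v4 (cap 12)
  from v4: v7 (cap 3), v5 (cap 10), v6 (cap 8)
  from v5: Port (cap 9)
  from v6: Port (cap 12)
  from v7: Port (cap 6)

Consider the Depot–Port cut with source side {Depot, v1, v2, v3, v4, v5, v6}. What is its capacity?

Edges leaving {Depot, v1, v2, v3, v4, v5, v6}: v4→v7 (3), v5→Port (9), v6→Port (12).
Cut capacity = 3 + 9 + 12 = 24.

24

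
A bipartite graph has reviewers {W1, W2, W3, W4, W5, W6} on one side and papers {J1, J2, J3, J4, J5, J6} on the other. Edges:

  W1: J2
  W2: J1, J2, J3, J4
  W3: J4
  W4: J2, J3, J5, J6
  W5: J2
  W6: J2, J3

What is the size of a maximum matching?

Unit-capacity flow: source→left, listed edges, right→sink; max matching = max flow.
Augmenting path W1→J2 (+1); matched 1.
Augmenting path W2→J1 (+1); matched 2.
Augmenting path W3→J4 (+1); matched 3.
Augmenting path W4→J3 (+1); matched 4.
Augmenting path W6→J3→W4→J5 (+1); matched 5.
No augmenting path remains; maximum matching = 5.
König certificate: {W2, W3, W4, W6, J2} is a vertex cover of size 5 (every listed pair touches it), so no matching can be larger.

5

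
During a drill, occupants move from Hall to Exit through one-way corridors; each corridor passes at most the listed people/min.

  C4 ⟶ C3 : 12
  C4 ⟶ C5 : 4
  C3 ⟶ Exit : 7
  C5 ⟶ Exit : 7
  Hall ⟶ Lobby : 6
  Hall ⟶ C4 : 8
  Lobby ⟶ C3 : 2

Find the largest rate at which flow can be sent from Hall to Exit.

Augment Hall→Lobby→C3→Exit: bottleneck 2, flow now 2.
Augment Hall→C4→C5→Exit: bottleneck 4, flow now 6.
Augment Hall→C4→C3→Exit: bottleneck 4, flow now 10.
No augmenting path remains; maximum flow = 10.
In the residual graph, reachable from Hall: {Hall, Lobby}.
Min-cut edges: Hall→C4 (8), Lobby→C3 (2); capacity 8 + 2 = 10.
This cut is saturated, so no flow can exceed 10.

10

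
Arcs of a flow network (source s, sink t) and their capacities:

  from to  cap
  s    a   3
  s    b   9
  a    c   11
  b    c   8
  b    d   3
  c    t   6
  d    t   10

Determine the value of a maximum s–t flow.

9

Augment s→a→c→t: bottleneck 3, flow now 3.
Augment s→b→c→t: bottleneck 3, flow now 6.
Augment s→b→d→t: bottleneck 3, flow now 9.
No augmenting path remains; maximum flow = 9.
In the residual graph, reachable from s: {s, a, b, c}.
Min-cut edges: b→d (3), c→t (6); capacity 3 + 6 = 9.
This cut is saturated, so no flow can exceed 9.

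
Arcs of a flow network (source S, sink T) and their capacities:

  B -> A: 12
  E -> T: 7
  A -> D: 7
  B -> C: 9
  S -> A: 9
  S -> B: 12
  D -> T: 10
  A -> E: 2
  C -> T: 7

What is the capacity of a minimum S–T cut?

16

Augment S→A→D→T: bottleneck 7, flow now 7.
Augment S→A→E→T: bottleneck 2, flow now 9.
Augment S→B→C→T: bottleneck 7, flow now 16.
No augmenting path remains; maximum flow = 16.
By max-flow min-cut, the minimum cut capacity equals the max flow.
In the residual graph, reachable from S: {S, A, B, C}.
Min-cut edges: A→D (7), A→E (2), C→T (7); capacity 7 + 2 + 7 = 16.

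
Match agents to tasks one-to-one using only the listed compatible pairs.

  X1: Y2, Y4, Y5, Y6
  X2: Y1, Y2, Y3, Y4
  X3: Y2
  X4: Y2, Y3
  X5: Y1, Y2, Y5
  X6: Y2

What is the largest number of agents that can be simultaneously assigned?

5

Unit-capacity flow: source→left, listed edges, right→sink; max matching = max flow.
Augmenting path X1→Y2 (+1); matched 1.
Augmenting path X2→Y1 (+1); matched 2.
Augmenting path X4→Y3 (+1); matched 3.
Augmenting path X5→Y5 (+1); matched 4.
Augmenting path X3→Y2→X1→Y4 (+1); matched 5.
No augmenting path remains; maximum matching = 5.
König certificate: {X1, X2, X4, X5, Y2} is a vertex cover of size 5 (every listed pair touches it), so no matching can be larger.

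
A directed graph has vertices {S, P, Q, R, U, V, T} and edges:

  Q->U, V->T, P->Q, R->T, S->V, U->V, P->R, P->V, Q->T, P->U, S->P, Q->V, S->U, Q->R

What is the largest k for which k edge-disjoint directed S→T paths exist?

2

Assign every edge capacity 1; by Menger, the answer equals the max flow.
Path S→V→T (+1); total 1.
Path S→P→Q→T (+1); total 2.
No residual S→T path; max flow = 2.
Certifying cut of size 2: {S→P, V→T}.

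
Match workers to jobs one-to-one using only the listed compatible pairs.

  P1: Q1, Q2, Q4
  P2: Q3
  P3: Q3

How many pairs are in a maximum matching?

Unit-capacity flow: source→left, listed edges, right→sink; max matching = max flow.
Augmenting path P1→Q1 (+1); matched 1.
Augmenting path P2→Q3 (+1); matched 2.
No augmenting path remains; maximum matching = 2.
König certificate: {P1, Q3} is a vertex cover of size 2 (every listed pair touches it), so no matching can be larger.

2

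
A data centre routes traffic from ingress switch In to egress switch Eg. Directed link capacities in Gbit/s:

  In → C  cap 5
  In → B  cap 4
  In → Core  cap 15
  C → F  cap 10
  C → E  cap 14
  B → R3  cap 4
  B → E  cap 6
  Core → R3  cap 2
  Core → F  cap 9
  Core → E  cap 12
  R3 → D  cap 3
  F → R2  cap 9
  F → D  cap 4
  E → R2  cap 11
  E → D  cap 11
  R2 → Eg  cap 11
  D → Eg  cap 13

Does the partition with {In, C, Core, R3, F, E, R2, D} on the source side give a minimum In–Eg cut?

No — its capacity is 28, but the minimum cut has capacity 24.

Given cut capacity: 4 + 11 + 13 = 28.
Augment In→C→F→R2→Eg: bottleneck 5, flow now 5.
Augment In→B→R3→D→Eg: bottleneck 3, flow now 8.
Augment In→B→E→R2→Eg: bottleneck 1, flow now 9.
Augment In→Core→F→R2→Eg: bottleneck 4, flow now 13.
Augment In→Core→F→D→Eg: bottleneck 4, flow now 17.
Augment In→Core→E→R2→Eg: bottleneck 1, flow now 18.
Augment In→Core→E→D→Eg: bottleneck 6, flow now 24.
No augmenting path remains; maximum flow = 24.
In the residual graph, reachable from In: {In}.
Min-cut edges: In→C (5), In→B (4), In→Core (15); capacity 5 + 4 + 15 = 24.
Cut capacity 28 exceeds the max flow 24, so it is not minimum.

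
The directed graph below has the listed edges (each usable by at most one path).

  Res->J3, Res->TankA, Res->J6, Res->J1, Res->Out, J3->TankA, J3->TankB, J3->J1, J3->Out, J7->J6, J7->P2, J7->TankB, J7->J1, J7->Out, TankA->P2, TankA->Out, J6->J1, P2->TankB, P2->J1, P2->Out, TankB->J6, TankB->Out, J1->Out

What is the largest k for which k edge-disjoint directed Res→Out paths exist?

Assign every edge capacity 1; by Menger, the answer equals the max flow.
Path Res→Out (+1); total 1.
Path Res→J3→Out (+1); total 2.
Path Res→TankA→Out (+1); total 3.
Path Res→J1→Out (+1); total 4.
No residual Res→Out path; max flow = 4.
Certifying cut of size 4: {J1→Out, Res→J3, Res→Out, Res→TankA}.

4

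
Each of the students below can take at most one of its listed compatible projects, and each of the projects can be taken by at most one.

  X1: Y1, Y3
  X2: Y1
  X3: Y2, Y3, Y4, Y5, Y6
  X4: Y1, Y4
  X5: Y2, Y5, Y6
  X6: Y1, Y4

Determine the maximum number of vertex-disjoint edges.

5

Unit-capacity flow: source→left, listed edges, right→sink; max matching = max flow.
Augmenting path X1→Y1 (+1); matched 1.
Augmenting path X3→Y2 (+1); matched 2.
Augmenting path X4→Y4 (+1); matched 3.
Augmenting path X5→Y5 (+1); matched 4.
Augmenting path X2→Y1→X1→Y3 (+1); matched 5.
No augmenting path remains; maximum matching = 5.
König certificate: {X1, X3, X5, Y1, Y4} is a vertex cover of size 5 (every listed pair touches it), so no matching can be larger.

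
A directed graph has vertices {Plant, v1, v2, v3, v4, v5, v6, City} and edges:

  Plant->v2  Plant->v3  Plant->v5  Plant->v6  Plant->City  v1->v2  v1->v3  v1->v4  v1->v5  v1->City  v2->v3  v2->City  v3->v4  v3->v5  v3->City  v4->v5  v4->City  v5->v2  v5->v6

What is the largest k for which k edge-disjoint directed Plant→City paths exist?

Assign every edge capacity 1; by Menger, the answer equals the max flow.
Path Plant→City (+1); total 1.
Path Plant→v2→City (+1); total 2.
Path Plant→v3→City (+1); total 3.
Path Plant→v5→v2→v3→v4→City (+1); total 4.
No residual Plant→City path; max flow = 4.
Certifying cut of size 4: {Plant→City, Plant→v2, Plant→v3, Plant→v5}.

4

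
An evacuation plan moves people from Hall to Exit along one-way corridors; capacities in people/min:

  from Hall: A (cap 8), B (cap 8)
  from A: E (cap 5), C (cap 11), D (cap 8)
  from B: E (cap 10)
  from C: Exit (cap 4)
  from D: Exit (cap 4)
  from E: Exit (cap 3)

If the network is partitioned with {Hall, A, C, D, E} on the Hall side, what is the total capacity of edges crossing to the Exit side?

19

Edges leaving {Hall, A, C, D, E}: Hall→B (8), C→Exit (4), D→Exit (4), E→Exit (3).
Cut capacity = 8 + 4 + 4 + 3 = 19.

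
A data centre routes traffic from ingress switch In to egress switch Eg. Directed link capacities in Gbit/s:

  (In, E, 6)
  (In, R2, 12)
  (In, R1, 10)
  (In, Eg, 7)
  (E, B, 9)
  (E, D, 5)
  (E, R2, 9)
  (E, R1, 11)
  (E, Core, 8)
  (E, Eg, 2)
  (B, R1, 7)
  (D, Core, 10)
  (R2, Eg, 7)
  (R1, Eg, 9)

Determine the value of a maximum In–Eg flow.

25

Augment In→Eg: bottleneck 7, flow now 7.
Augment In→E→Eg: bottleneck 2, flow now 9.
Augment In→R2→Eg: bottleneck 7, flow now 16.
Augment In→R1→Eg: bottleneck 9, flow now 25.
No augmenting path remains; maximum flow = 25.
In the residual graph, reachable from In: {In, E, B, D, R2, R1, Core}.
Min-cut edges: In→Eg (7), E→Eg (2), R2→Eg (7), R1→Eg (9); capacity 7 + 2 + 7 + 9 = 25.
This cut is saturated, so no flow can exceed 25.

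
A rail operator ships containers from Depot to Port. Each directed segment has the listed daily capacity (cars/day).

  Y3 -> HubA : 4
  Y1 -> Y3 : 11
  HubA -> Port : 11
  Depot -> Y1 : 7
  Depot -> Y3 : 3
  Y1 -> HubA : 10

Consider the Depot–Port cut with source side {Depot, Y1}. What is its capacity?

24

Edges leaving {Depot, Y1}: Depot→Y3 (3), Y1→Y3 (11), Y1→HubA (10).
Cut capacity = 3 + 11 + 10 = 24.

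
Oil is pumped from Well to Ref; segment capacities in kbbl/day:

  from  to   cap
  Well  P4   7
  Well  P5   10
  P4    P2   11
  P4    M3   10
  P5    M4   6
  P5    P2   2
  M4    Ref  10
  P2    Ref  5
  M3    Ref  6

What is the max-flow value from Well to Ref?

15

Augment Well→P4→P2→Ref: bottleneck 5, flow now 5.
Augment Well→P4→M3→Ref: bottleneck 2, flow now 7.
Augment Well→P5→M4→Ref: bottleneck 6, flow now 13.
Augment Well→P5→P2→P4→M3→Ref: bottleneck 2, flow now 15. (uses reverse residual edge)
No augmenting path remains; maximum flow = 15.
In the residual graph, reachable from Well: {Well, P5}.
Min-cut edges: Well→P4 (7), P5→M4 (6), P5→P2 (2); capacity 7 + 6 + 2 = 15.
This cut is saturated, so no flow can exceed 15.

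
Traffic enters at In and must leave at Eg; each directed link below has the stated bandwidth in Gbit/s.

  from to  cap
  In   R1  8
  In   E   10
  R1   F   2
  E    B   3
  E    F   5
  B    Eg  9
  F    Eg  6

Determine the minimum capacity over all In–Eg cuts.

Augment In→R1→F→Eg: bottleneck 2, flow now 2.
Augment In→E→B→Eg: bottleneck 3, flow now 5.
Augment In→E→F→Eg: bottleneck 4, flow now 9.
No augmenting path remains; maximum flow = 9.
By max-flow min-cut, the minimum cut capacity equals the max flow.
In the residual graph, reachable from In: {In, R1, E, F}.
Min-cut edges: E→B (3), F→Eg (6); capacity 3 + 6 = 9.

9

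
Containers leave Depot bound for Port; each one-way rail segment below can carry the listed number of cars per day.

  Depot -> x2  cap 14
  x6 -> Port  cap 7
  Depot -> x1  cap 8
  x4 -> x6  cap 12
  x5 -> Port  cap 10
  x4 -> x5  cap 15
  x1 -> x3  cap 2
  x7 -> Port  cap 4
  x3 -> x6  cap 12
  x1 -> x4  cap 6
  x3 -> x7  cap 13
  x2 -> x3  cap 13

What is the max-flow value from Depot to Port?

Augment Depot→x1→x3→x6→Port: bottleneck 2, flow now 2.
Augment Depot→x1→x4→x5→Port: bottleneck 6, flow now 8.
Augment Depot→x2→x3→x6→Port: bottleneck 5, flow now 13.
Augment Depot→x2→x3→x7→Port: bottleneck 4, flow now 17.
No augmenting path remains; maximum flow = 17.
In the residual graph, reachable from Depot: {Depot, x1, x2, x3, x6, x7}.
Min-cut edges: x1→x4 (6), x6→Port (7), x7→Port (4); capacity 6 + 7 + 4 = 17.
This cut is saturated, so no flow can exceed 17.

17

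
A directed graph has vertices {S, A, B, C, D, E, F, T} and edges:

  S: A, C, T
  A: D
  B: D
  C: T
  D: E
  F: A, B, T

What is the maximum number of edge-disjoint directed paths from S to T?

2

Assign every edge capacity 1; by Menger, the answer equals the max flow.
Path S→T (+1); total 1.
Path S→C→T (+1); total 2.
No residual S→T path; max flow = 2.
Certifying cut of size 2: {S→C, S→T}.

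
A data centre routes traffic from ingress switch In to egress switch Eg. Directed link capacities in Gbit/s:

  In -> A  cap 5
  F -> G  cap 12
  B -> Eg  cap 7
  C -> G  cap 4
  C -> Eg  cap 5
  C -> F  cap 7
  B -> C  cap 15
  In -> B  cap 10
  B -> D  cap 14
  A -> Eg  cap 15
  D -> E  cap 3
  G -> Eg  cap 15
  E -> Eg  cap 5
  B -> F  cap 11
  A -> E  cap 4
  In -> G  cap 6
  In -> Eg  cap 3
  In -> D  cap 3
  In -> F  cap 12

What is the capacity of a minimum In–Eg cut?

36

Augment In→Eg: bottleneck 3, flow now 3.
Augment In→A→Eg: bottleneck 5, flow now 8.
Augment In→B→Eg: bottleneck 7, flow now 15.
Augment In→G→Eg: bottleneck 6, flow now 21.
Augment In→B→C→Eg: bottleneck 3, flow now 24.
Augment In→D→E→Eg: bottleneck 3, flow now 27.
Augment In→F→G→Eg: bottleneck 9, flow now 36.
No augmenting path remains; maximum flow = 36.
By max-flow min-cut, the minimum cut capacity equals the max flow.
In the residual graph, reachable from In: {In, F, G}.
Min-cut edges: In→A (5), In→B (10), In→D (3), In→Eg (3), G→Eg (15); capacity 5 + 10 + 3 + 3 + 15 = 36.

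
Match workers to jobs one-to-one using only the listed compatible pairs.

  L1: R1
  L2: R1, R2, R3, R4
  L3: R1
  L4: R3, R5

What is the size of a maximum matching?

Unit-capacity flow: source→left, listed edges, right→sink; max matching = max flow.
Augmenting path L1→R1 (+1); matched 1.
Augmenting path L2→R2 (+1); matched 2.
Augmenting path L4→R3 (+1); matched 3.
No augmenting path remains; maximum matching = 3.
König certificate: {L2, L4, R1} is a vertex cover of size 3 (every listed pair touches it), so no matching can be larger.

3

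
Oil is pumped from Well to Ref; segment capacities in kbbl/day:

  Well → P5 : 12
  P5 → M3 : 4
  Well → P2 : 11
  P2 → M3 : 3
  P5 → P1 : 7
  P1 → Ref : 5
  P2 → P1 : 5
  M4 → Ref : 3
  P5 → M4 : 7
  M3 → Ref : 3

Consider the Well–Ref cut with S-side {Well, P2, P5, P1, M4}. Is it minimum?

No — its capacity is 15, but the minimum cut has capacity 11.

Given cut capacity: 3 + 4 + 5 + 3 = 15.
Augment Well→P2→M3→Ref: bottleneck 3, flow now 3.
Augment Well→P2→P1→Ref: bottleneck 5, flow now 8.
Augment Well→P5→M4→Ref: bottleneck 3, flow now 11.
No augmenting path remains; maximum flow = 11.
In the residual graph, reachable from Well: {Well, P2, P5, M3, P1, M4}.
Min-cut edges: M3→Ref (3), P1→Ref (5), M4→Ref (3); capacity 3 + 5 + 3 = 11.
Cut capacity 15 exceeds the max flow 11, so it is not minimum.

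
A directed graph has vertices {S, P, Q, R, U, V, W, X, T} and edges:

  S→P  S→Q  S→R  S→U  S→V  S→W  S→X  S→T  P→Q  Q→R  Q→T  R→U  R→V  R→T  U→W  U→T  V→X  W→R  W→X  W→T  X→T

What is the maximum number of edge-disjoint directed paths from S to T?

6

Assign every edge capacity 1; by Menger, the answer equals the max flow.
Path S→T (+1); total 1.
Path S→Q→T (+1); total 2.
Path S→R→T (+1); total 3.
Path S→U→T (+1); total 4.
Path S→W→T (+1); total 5.
Path S→X→T (+1); total 6.
No residual S→T path; max flow = 6.
Certifying cut of size 6: {Q→T, R→T, S→T, U→T, W→T, X→T}.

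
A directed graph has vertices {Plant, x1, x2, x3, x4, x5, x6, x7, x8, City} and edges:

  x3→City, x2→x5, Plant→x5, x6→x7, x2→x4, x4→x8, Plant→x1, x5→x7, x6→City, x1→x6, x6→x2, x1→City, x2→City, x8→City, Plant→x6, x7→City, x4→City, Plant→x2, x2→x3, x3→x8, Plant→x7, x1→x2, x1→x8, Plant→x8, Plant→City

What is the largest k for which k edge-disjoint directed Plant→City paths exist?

Assign every edge capacity 1; by Menger, the answer equals the max flow.
Path Plant→City (+1); total 1.
Path Plant→x1→City (+1); total 2.
Path Plant→x2→City (+1); total 3.
Path Plant→x6→City (+1); total 4.
Path Plant→x7→City (+1); total 5.
Path Plant→x8→City (+1); total 6.
No residual Plant→City path; max flow = 6.
Certifying cut of size 6: {Plant→City, Plant→x1, Plant→x2, Plant→x6, Plant→x8, x7→City}.

6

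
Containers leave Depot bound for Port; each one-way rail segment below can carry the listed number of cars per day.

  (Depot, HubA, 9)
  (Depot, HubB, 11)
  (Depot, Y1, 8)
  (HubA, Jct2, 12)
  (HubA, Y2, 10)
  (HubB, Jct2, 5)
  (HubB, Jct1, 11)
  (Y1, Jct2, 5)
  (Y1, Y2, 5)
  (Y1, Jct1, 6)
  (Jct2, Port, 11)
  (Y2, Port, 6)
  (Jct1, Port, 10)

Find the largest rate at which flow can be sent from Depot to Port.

27

Augment Depot→HubA→Jct2→Port: bottleneck 9, flow now 9.
Augment Depot→HubB→Jct2→Port: bottleneck 2, flow now 11.
Augment Depot→HubB→Jct1→Port: bottleneck 9, flow now 20.
Augment Depot→Y1→Y2→Port: bottleneck 5, flow now 25.
Augment Depot→Y1→Jct1→Port: bottleneck 1, flow now 26.
Augment Depot→Y1→Jct2→HubA→Y2→Port: bottleneck 1, flow now 27. (uses reverse residual edge)
No augmenting path remains; maximum flow = 27.
In the residual graph, reachable from Depot: {Depot, HubA, HubB, Y1, Jct2, Y2, Jct1}.
Min-cut edges: Jct2→Port (11), Y2→Port (6), Jct1→Port (10); capacity 11 + 6 + 10 = 27.
This cut is saturated, so no flow can exceed 27.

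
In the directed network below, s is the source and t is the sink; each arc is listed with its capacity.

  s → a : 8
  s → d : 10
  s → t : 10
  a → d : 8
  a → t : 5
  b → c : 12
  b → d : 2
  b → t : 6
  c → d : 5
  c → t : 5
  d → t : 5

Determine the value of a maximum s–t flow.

20

Augment s→t: bottleneck 10, flow now 10.
Augment s→a→t: bottleneck 5, flow now 15.
Augment s→d→t: bottleneck 5, flow now 20.
No augmenting path remains; maximum flow = 20.
In the residual graph, reachable from s: {s, a, d}.
Min-cut edges: s→t (10), a→t (5), d→t (5); capacity 10 + 5 + 5 = 20.
This cut is saturated, so no flow can exceed 20.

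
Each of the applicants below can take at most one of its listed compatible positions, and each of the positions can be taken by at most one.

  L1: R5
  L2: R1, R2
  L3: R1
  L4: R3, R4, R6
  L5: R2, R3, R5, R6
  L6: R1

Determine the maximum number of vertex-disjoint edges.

Unit-capacity flow: source→left, listed edges, right→sink; max matching = max flow.
Augmenting path L1→R5 (+1); matched 1.
Augmenting path L2→R1 (+1); matched 2.
Augmenting path L4→R3 (+1); matched 3.
Augmenting path L5→R2 (+1); matched 4.
Augmenting path L3→R1→L2→R2→L5→R6 (+1); matched 5.
No augmenting path remains; maximum matching = 5.
König certificate: {L1, L2, L4, L5, R1} is a vertex cover of size 5 (every listed pair touches it), so no matching can be larger.

5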